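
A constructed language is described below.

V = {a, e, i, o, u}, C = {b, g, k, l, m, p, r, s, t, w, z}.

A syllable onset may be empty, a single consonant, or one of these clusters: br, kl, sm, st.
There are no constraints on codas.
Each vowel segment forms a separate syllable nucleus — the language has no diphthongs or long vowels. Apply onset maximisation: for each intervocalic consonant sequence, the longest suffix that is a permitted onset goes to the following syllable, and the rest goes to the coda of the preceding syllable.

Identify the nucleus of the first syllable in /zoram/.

o

Vowels present: o, a; each is a nucleus, giving 2 syllables.
The first nucleus (vowel 1 from the left) is /o/.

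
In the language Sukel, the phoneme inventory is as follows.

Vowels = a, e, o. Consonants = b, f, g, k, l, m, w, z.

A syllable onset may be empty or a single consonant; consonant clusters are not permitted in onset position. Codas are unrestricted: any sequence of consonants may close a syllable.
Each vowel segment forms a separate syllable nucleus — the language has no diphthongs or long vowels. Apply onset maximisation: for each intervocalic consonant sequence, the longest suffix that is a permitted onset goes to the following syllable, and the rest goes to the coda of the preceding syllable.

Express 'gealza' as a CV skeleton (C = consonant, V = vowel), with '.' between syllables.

Nuclei (vowels): e, a, a → 3 syllables.
Between /e/ (V1) and /a/ (V2): nothing intervenes; syllable break is V.V.
Between /a/ (V2) and /a/ (V3): cluster /lz/ — the longest permitted-onset suffix is /z/; onset = /z/, preceding coda = /l/.
Putting it together: ge.al.za.
Mapping each syllable to C/V: /ge/ → CV, /al/ → VC, /za/ → CV.

CV.VC.CV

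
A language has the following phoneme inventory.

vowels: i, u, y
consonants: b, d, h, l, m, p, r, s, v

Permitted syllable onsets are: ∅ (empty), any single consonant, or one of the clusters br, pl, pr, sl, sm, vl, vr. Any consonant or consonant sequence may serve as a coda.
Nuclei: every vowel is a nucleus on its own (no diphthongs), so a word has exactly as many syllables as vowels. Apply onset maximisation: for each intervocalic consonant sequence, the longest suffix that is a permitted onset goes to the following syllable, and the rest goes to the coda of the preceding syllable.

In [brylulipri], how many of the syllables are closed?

0

Nuclei (vowels): y, u, i, i → 4 syllables.
Between /y/ (V1) and /u/ (V2): just /l/ — single C goes to the following onset.
Between /u/ (V2) and /i/ (V3): just /l/ — single C goes to the following onset.
Between /i/ (V3) and /i/ (V4): cluster /pr/ — /pr/ is itself a permitted onset, so the whole cluster goes right; preceding coda = ∅.
So the parse is bry.lu.li.pri.
Classifying each syllable: /bry/ (open), /lu/ (open), /li/ (open), /pri/ (open).
Closed syllables: 0.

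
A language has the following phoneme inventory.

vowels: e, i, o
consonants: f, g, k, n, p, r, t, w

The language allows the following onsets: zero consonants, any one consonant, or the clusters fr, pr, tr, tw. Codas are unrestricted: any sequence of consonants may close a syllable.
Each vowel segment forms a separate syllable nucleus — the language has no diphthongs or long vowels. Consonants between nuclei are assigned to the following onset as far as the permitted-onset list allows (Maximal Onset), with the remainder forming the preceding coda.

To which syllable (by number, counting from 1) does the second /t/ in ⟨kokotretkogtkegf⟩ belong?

The vowels are o, o, e, o, e — 5 nuclei, so 5 syllables.
V1 /o/ – V2 /o/: just /k/ — single C goes to the following onset.
V2 /o/ – V3 /e/: cluster /tr/ — /tr/ is itself a permitted onset, so the whole cluster goes right; preceding coda = ∅.
V3 /e/ – V4 /o/: /tk/ splits as /t/ + /k/ (/k/ is the longest suffix that is a licit onset).
V4 /o/ – V5 /e/: /gtk/; trying suffixes from longest down, /k/ is the first permitted one, so coda /gt/ | onset /k/.
So the parse is ko.ko.tret.kogt.kegf.
The second /t/ is in the coda of syllable 3 (/tret/).

3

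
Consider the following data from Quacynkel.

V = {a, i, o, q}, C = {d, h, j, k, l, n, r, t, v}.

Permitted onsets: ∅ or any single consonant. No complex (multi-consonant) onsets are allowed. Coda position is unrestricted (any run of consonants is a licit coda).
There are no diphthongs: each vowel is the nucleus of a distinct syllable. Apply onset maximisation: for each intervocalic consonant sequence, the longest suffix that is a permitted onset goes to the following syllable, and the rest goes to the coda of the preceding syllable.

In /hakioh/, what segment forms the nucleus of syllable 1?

a

Vowels present: a, i, o; each is a nucleus, giving 3 syllables.
The first nucleus (vowel 1 from the left) is /a/.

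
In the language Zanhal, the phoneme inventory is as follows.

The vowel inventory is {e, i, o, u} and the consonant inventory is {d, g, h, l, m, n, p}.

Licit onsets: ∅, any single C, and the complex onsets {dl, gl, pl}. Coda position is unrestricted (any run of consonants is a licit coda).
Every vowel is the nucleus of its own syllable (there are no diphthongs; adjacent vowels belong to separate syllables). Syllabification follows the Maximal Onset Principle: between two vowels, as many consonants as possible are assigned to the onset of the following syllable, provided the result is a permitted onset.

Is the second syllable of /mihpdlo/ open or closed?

The vowels are i, o — 2 nuclei, so 2 syllables.
Between /i/ (V1) and /o/ (V2): /hpdl/; trying suffixes from longest down, /dl/ is the first permitted one, so coda /hp/ | onset /dl/.
Syllabification: mihp.dlo.
Syllable 2 is /dlo/; it ends in its nucleus with no coda, so it is open.

open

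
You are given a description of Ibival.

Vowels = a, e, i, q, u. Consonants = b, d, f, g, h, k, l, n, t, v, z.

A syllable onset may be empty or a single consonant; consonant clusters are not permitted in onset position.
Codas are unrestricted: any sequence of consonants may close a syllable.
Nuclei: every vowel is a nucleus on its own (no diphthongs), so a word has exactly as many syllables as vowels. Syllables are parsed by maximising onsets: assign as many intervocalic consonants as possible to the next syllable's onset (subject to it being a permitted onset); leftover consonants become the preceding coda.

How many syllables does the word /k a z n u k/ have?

Vowels present: a, u; each is a nucleus, giving 2 syllables.

2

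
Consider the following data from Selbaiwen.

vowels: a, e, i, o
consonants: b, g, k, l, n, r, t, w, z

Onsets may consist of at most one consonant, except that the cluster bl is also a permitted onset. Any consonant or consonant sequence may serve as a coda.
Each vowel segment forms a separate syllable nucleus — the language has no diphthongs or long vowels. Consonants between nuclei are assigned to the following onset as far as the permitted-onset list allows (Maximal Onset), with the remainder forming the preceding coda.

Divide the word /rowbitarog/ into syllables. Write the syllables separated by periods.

Vowels present: o, i, a, o; each is a nucleus, giving 4 syllables.
Between /o/ (V1) and /i/ (V2): /wb/ — longest licit onset from the right is /b/, leaving /w/ as coda.
Between /i/ (V2) and /a/ (V3): /t/ → onset of the next syllable (single consonants are always licit onsets).
Between /a/ (V3) and /o/ (V4): /r/ is a single consonant, so it becomes the next onset.

row.bi.ta.rog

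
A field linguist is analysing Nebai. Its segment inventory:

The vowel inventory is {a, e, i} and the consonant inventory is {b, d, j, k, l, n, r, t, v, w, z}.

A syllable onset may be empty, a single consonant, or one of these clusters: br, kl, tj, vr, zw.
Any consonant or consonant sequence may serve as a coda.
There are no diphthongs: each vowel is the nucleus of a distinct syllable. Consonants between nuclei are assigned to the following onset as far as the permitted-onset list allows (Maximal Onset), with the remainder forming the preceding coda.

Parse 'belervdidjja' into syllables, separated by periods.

The vowels are e, e, i, a — 4 nuclei, so 4 syllables.
Between /e/ (V1) and /e/ (V2): /l/ is a single consonant, so it becomes the next onset.
Between /e/ (V2) and /i/ (V3): /rvd/ splits as /rv/ + /d/ (/d/ is the longest suffix that is a licit onset).
Between /i/ (V3) and /a/ (V4): /djj/ splits as /dj/ + /j/ (/j/ is the longest suffix that is a licit onset).

be.lerv.didj.ja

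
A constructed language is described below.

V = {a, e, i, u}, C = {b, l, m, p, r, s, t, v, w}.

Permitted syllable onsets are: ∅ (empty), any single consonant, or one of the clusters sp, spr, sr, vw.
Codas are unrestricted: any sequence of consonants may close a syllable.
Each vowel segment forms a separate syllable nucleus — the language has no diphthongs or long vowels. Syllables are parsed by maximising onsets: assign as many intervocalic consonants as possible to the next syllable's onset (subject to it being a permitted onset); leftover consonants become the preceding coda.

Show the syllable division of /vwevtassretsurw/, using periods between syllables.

vwev.tas.sret.surw

Nuclei (vowels): e, a, e, u → 4 syllables.
V1 /e/ – V2 /a/: /vt/ — longest licit onset from the right is /t/, leaving /v/ as coda.
V2 /a/ – V3 /e/: /ssr/ splits as /s/ + /sr/ (/sr/ is the longest suffix that is a licit onset).
V3 /e/ – V4 /u/: /ts/; trying suffixes from longest down, /s/ is the first permitted one, so coda /t/ | onset /s/.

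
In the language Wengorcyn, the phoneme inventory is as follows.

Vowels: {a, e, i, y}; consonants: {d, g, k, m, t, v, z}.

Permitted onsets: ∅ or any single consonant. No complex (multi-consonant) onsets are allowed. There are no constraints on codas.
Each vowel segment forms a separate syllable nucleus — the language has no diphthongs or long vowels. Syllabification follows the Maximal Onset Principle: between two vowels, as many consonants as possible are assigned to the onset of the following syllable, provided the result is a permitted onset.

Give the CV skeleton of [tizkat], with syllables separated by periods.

CVC.CVC

The vowels are i, a — 2 nuclei, so 2 syllables.
V1 /i/ – V2 /a/: /zk/ splits as /z/ + /k/ (/k/ is the longest suffix that is a licit onset).
Putting it together: tiz.kat.
Mapping each syllable to C/V: /tiz/ → CVC, /kat/ → CVC.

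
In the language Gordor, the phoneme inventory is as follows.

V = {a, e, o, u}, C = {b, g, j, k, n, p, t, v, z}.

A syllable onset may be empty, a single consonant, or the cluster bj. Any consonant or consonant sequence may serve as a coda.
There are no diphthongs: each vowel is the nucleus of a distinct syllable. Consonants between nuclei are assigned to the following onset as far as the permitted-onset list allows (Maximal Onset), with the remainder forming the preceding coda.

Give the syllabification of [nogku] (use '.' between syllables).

Nuclei (vowels): o, u → 2 syllables.
Between /o/ (V1) and /u/ (V2): cluster /gk/ — the longest permitted-onset suffix is /k/; onset = /k/, preceding coda = /g/.

nog.ku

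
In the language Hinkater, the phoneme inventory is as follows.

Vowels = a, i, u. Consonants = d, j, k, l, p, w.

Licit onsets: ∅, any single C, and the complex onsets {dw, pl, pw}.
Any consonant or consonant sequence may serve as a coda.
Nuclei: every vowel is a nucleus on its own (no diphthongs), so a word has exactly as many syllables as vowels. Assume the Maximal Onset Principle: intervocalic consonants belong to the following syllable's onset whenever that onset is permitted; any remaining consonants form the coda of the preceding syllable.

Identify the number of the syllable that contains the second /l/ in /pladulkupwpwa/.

2

Nuclei (vowels): a, u, u, a → 4 syllables.
σ1/σ2 boundary: just /d/ — single C goes to the following onset.
σ2/σ3 boundary: /lk/; trying suffixes from longest down, /k/ is the first permitted one, so coda /l/ | onset /k/.
σ3/σ4 boundary: cluster /pwpw/ — the longest permitted-onset suffix is /pw/; onset = /pw/, preceding coda = /pw/.
Putting it together: pla.dul.kupw.pwa.
The second /l/ is in the coda of syllable 2 (/dul/).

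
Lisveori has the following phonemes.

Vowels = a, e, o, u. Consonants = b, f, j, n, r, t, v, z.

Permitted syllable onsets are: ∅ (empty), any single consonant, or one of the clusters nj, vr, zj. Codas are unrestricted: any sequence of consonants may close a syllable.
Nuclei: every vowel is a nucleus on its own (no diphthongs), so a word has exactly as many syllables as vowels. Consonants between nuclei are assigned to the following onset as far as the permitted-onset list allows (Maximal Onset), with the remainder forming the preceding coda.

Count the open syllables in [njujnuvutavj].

2

Nuclei (vowels): u, u, u, a → 4 syllables.
Between /u/ (V1) and /u/ (V2): /jn/ splits as /j/ + /n/ (/n/ is the longest suffix that is a licit onset).
Between /u/ (V2) and /u/ (V3): /v/ → onset of the next syllable (single consonants are always licit onsets).
Between /u/ (V3) and /a/ (V4): just /t/ — single C goes to the following onset.
Result: njuj.nu.vu.tavj.
Classifying each syllable: /njuj/ (closed), /nu/ (open), /vu/ (open), /tavj/ (closed).
Open syllables: 2.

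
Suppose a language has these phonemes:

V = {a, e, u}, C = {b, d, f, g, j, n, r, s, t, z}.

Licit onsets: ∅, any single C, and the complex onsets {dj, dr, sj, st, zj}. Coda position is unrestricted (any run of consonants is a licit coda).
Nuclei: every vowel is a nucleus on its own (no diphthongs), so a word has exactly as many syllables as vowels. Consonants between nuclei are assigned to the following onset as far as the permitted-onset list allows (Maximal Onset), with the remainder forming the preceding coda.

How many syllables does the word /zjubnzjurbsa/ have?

3

Nuclei (vowels): u, u, a → 3 syllables.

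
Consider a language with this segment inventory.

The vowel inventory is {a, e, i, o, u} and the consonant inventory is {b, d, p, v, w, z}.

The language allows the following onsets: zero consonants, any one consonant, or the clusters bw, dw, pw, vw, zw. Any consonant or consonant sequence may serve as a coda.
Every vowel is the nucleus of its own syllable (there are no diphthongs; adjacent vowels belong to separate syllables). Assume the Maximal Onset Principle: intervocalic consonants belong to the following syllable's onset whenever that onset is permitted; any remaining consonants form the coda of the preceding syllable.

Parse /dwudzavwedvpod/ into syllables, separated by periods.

dwud.za.vwedv.pod

The vowels are u, a, e, o — 4 nuclei, so 4 syllables.
Between /u/ (V1) and /a/ (V2): cluster /dz/ — the longest permitted-onset suffix is /z/; onset = /z/, preceding coda = /d/.
Between /a/ (V2) and /e/ (V3): cluster /vw/ — /vw/ is itself a permitted onset, so the whole cluster goes right; preceding coda = ∅.
Between /e/ (V3) and /o/ (V4): /dvp/ — longest licit onset from the right is /p/, leaving /dv/ as coda.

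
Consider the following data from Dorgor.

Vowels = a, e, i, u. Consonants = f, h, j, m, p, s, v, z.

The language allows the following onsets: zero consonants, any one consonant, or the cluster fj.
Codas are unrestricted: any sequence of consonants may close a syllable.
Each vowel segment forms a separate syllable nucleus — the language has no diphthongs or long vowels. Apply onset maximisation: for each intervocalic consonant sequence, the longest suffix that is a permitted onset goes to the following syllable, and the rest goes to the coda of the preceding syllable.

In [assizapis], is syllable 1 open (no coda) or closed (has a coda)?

closed

Vowels present: a, i, a, i; each is a nucleus, giving 4 syllables.
Between /a/ (V1) and /i/ (V2): /ss/ — longest licit onset from the right is /s/, leaving /s/ as coda.
Between /i/ (V2) and /a/ (V3): /z/ is a single consonant, so it becomes the next onset.
Between /a/ (V3) and /i/ (V4): just /p/ — single C goes to the following onset.
Result: as.si.za.pis.
Syllable 1 is /as/ with coda /s/, so it is closed.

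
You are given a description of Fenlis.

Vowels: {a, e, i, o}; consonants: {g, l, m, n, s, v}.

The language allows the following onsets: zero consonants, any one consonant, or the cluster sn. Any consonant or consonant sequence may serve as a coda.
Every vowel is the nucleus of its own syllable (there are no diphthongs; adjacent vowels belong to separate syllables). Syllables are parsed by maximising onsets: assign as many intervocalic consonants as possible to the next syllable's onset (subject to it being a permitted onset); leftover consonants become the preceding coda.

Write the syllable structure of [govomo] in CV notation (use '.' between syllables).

Nuclei (vowels): o, o, o → 3 syllables.
σ1/σ2 boundary: just /v/ — single C goes to the following onset.
σ2/σ3 boundary: just /m/ — single C goes to the following onset.
Putting it together: go.vo.mo.
Mapping each syllable to C/V: /go/ → CV, /vo/ → CV, /mo/ → CV.

CV.CV.CV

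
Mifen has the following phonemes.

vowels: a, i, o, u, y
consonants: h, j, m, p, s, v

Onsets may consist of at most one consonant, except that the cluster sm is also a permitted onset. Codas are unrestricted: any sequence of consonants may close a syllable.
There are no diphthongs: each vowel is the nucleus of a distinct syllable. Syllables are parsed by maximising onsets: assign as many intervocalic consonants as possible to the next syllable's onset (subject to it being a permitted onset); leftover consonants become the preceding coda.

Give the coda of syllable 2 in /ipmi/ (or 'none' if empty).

none

Nuclei (vowels): i, i → 2 syllables.
V1 /i/ – V2 /i/: /pm/ — longest licit onset from the right is /m/, leaving /p/ as coda.
Syllabification: ip.mi.
Syllable 2 is /mi/: onset /m/, nucleus /i/, coda ∅.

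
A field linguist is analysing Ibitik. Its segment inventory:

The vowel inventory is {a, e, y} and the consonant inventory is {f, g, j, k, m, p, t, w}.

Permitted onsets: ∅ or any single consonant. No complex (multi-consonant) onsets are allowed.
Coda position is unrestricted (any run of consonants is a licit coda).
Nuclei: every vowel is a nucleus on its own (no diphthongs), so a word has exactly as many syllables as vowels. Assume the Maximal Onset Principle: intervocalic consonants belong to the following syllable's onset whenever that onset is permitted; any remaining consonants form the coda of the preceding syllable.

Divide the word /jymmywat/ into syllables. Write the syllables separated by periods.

jym.my.wat

Nuclei (vowels): y, y, a → 3 syllables.
V1 /y/ – V2 /y/: /mm/ — longest licit onset from the right is /m/, leaving /m/ as coda.
V2 /y/ – V3 /a/: /w/ is a single consonant, so it becomes the next onset.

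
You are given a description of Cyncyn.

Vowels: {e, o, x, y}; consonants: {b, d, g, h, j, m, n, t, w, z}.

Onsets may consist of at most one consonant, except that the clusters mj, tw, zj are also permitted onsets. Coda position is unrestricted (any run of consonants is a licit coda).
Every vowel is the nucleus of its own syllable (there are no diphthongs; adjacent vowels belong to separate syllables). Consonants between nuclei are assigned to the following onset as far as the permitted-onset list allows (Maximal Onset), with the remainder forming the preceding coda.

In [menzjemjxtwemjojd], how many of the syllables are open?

Nuclei (vowels): e, e, x, e, o → 5 syllables.
/e…e/ gap (V1→V2): /nzj/; trying suffixes from longest down, /zj/ is the first permitted one, so coda /n/ | onset /zj/.
/e…x/ gap (V2→V3): /mj/ — entire cluster is a permitted onset → onset /mj/, coda ∅.
/x…e/ gap (V3→V4): /tw/ — entire cluster is a permitted onset → onset /tw/, coda ∅.
/e…o/ gap (V4→V5): /mj/ — entire cluster is a permitted onset → onset /mj/, coda ∅.
Syllabification: men.zje.mjx.twe.mjojd.
Classifying each syllable: /men/ (closed), /zje/ (open), /mjx/ (open), /twe/ (open), /mjojd/ (closed).
Open syllables: 3.

3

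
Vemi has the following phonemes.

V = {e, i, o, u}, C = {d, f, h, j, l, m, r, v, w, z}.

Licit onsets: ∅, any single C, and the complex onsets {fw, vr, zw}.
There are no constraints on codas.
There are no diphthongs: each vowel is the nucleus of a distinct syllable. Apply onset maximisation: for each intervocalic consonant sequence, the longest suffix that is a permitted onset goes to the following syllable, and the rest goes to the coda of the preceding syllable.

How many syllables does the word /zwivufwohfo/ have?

4

The vowels are i, u, o, o — 4 nuclei, so 4 syllables.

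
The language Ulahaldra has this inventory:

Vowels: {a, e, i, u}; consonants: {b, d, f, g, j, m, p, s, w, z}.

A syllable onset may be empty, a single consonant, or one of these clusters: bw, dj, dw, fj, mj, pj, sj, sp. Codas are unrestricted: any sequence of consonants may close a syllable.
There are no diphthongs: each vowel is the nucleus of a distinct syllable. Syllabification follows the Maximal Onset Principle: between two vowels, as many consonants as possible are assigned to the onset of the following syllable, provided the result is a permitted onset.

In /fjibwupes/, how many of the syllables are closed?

Vowels present: i, u, e; each is a nucleus, giving 3 syllables.
Between /i/ (V1) and /u/ (V2): /bw/ is a licit onset in full, so it all attaches to the next syllable.
Between /u/ (V2) and /e/ (V3): just /p/ — single C goes to the following onset.
Putting it together: fji.bwu.pes.
Classifying each syllable: /fji/ (open), /bwu/ (open), /pes/ (closed).
Closed syllables: 1.

1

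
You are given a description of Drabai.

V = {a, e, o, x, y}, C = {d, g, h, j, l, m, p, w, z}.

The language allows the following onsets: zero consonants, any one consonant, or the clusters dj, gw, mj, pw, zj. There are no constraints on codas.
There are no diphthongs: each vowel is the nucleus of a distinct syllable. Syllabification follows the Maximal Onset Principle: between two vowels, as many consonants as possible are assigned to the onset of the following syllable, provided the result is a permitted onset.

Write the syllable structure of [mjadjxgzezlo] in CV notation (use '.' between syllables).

The vowels are a, x, e, o — 4 nuclei, so 4 syllables.
Between /a/ (V1) and /x/ (V2): /dj/ is a licit onset in full, so it all attaches to the next syllable.
Between /x/ (V2) and /e/ (V3): /gz/ splits as /g/ + /z/ (/z/ is the longest suffix that is a licit onset).
Between /e/ (V3) and /o/ (V4): /zl/ — longest licit onset from the right is /l/, leaving /z/ as coda.
So the parse is mja.djxg.zez.lo.
Mapping each syllable to C/V: /mja/ → CCV, /djxg/ → CCVC, /zez/ → CVC, /lo/ → CV.

CCV.CCVC.CVC.CV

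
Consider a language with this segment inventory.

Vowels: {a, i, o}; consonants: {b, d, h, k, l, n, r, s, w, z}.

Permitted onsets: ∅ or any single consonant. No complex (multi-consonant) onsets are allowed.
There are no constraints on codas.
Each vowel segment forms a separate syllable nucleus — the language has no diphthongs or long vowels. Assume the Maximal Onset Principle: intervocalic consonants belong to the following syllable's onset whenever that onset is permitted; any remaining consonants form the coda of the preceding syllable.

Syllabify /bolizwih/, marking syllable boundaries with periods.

Nuclei (vowels): o, i, i → 3 syllables.
σ1/σ2 boundary: /l/ is a single consonant, so it becomes the next onset.
σ2/σ3 boundary: /zw/; trying suffixes from longest down, /w/ is the first permitted one, so coda /z/ | onset /w/.

bo.liz.wih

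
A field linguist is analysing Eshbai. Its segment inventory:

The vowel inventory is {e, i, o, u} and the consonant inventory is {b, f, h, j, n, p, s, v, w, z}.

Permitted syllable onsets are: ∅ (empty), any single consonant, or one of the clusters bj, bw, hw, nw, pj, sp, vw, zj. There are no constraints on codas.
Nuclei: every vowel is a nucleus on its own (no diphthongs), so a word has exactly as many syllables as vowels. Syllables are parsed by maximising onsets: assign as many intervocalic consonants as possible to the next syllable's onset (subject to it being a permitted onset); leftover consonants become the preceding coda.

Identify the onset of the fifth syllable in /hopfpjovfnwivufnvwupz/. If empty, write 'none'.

vw

The vowels are o, o, i, u, u — 5 nuclei, so 5 syllables.
Between /o/ (V1) and /o/ (V2): /pfpj/; trying suffixes from longest down, /pj/ is the first permitted one, so coda /pf/ | onset /pj/.
Between /o/ (V2) and /i/ (V3): cluster /vfnw/ — the longest permitted-onset suffix is /nw/; onset = /nw/, preceding coda = /vf/.
Between /i/ (V3) and /u/ (V4): just /v/ — single C goes to the following onset.
Between /u/ (V4) and /u/ (V5): /fnvw/; trying suffixes from longest down, /vw/ is the first permitted one, so coda /fn/ | onset /vw/.
So the parse is hopf.pjovf.nwi.vufn.vwupz.
Syllable 5 is /vwupz/: onset /vw/, nucleus /u/, coda /pz/.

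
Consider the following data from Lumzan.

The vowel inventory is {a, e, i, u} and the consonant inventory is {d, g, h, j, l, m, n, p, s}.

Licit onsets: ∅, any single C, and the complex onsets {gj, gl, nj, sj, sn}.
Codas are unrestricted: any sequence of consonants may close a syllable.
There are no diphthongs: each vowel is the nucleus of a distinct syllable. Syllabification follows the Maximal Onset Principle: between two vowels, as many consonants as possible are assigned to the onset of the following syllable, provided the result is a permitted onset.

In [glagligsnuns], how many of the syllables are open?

Nuclei (vowels): a, i, u → 3 syllables.
Between /a/ (V1) and /i/ (V2): /gl/ — entire cluster is a permitted onset → onset /gl/, coda ∅.
Between /i/ (V2) and /u/ (V3): /gsn/ splits as /g/ + /sn/ (/sn/ is the longest suffix that is a licit onset).
Putting it together: gla.glig.snuns.
Classifying each syllable: /gla/ (open), /glig/ (closed), /snuns/ (closed).
Open syllables: 1.

1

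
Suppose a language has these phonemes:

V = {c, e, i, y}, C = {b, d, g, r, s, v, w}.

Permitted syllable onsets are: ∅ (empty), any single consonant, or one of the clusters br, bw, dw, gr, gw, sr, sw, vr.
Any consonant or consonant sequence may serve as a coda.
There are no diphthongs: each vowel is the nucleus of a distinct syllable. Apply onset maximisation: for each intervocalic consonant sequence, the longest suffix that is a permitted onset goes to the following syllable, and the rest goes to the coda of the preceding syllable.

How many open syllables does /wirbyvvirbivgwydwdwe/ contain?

1

Vowels present: i, y, i, i, y, e; each is a nucleus, giving 6 syllables.
/i…y/ gap (V1→V2): /rb/; trying suffixes from longest down, /b/ is the first permitted one, so coda /r/ | onset /b/.
/y…i/ gap (V2→V3): /vv/ splits as /v/ + /v/ (/v/ is the longest suffix that is a licit onset).
/i…i/ gap (V3→V4): /rb/ — longest licit onset from the right is /b/, leaving /r/ as coda.
/i…y/ gap (V4→V5): /vgw/ splits as /v/ + /gw/ (/gw/ is the longest suffix that is a licit onset).
/y…e/ gap (V5→V6): /dwdw/ — longest licit onset from the right is /dw/, leaving /dw/ as coda.
Result: wir.byv.vir.biv.gwydw.dwe.
Classifying each syllable: /wir/ (closed), /byv/ (closed), /vir/ (closed), /biv/ (closed), /gwydw/ (closed), /dwe/ (open).
Open syllables: 1.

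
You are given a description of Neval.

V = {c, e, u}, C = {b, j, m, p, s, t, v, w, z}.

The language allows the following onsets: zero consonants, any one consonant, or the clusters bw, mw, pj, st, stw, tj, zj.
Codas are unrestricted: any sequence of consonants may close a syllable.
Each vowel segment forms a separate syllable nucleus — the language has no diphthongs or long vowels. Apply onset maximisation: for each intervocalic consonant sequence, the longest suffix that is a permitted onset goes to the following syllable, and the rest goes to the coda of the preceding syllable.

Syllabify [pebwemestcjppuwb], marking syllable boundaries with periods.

Nuclei (vowels): e, e, e, c, u → 5 syllables.
σ1/σ2 boundary: /bw/ — entire cluster is a permitted onset → onset /bw/, coda ∅.
σ2/σ3 boundary: just /m/ — single C goes to the following onset.
σ3/σ4 boundary: cluster /st/ — /st/ is itself a permitted onset, so the whole cluster goes right; preceding coda = ∅.
σ4/σ5 boundary: cluster /jpp/ — the longest permitted-onset suffix is /p/; onset = /p/, preceding coda = /jp/.

pe.bwe.me.stcjp.puwb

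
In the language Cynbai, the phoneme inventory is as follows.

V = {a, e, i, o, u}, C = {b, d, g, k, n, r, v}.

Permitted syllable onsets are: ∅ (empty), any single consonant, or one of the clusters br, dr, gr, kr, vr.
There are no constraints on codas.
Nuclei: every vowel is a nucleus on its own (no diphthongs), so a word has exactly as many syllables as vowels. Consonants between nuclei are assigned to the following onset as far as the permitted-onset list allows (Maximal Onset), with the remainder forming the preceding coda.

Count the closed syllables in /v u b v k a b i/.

Nuclei (vowels): u, a, i → 3 syllables.
σ1/σ2 boundary: cluster /bvk/ — the longest permitted-onset suffix is /k/; onset = /k/, preceding coda = /bv/.
σ2/σ3 boundary: /b/ → onset of the next syllable (single consonants are always licit onsets).
So the parse is vubv.ka.bi.
Classifying each syllable: /vubv/ (closed), /ka/ (open), /bi/ (open).
Closed syllables: 1.

1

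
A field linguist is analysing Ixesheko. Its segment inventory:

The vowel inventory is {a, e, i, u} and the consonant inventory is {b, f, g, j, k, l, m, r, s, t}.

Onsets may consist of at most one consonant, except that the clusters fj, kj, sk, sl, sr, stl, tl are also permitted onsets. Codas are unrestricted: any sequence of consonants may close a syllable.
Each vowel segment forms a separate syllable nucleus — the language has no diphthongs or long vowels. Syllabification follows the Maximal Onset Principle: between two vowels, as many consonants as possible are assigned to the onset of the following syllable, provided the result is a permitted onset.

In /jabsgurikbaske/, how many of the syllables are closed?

2

Nuclei (vowels): a, u, i, a, e → 5 syllables.
V1 /a/ – V2 /u/: /bsg/ splits as /bs/ + /g/ (/g/ is the longest suffix that is a licit onset).
V2 /u/ – V3 /i/: just /r/ — single C goes to the following onset.
V3 /i/ – V4 /a/: cluster /kb/ — the longest permitted-onset suffix is /b/; onset = /b/, preceding coda = /k/.
V4 /a/ – V5 /e/: cluster /sk/ — /sk/ is itself a permitted onset, so the whole cluster goes right; preceding coda = ∅.
So the parse is jabs.gu.rik.ba.ske.
Classifying each syllable: /jabs/ (closed), /gu/ (open), /rik/ (closed), /ba/ (open), /ske/ (open).
Closed syllables: 2.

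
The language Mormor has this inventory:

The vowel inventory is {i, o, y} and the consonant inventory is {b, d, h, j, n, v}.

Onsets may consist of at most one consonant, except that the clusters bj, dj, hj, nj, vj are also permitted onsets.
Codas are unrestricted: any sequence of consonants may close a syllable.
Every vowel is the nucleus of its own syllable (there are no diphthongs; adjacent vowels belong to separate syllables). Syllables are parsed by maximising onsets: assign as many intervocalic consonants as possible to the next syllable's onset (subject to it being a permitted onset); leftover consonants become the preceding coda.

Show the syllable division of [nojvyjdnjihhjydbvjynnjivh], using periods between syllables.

noj.vyjd.njih.hjydb.vjyn.njivh

The vowels are o, y, i, y, y, i — 6 nuclei, so 6 syllables.
σ1/σ2 boundary: cluster /jv/ — the longest permitted-onset suffix is /v/; onset = /v/, preceding coda = /j/.
σ2/σ3 boundary: cluster /jdnj/ — the longest permitted-onset suffix is /nj/; onset = /nj/, preceding coda = /jd/.
σ3/σ4 boundary: /hhj/ — longest licit onset from the right is /hj/, leaving /h/ as coda.
σ4/σ5 boundary: /dbvj/ — longest licit onset from the right is /vj/, leaving /db/ as coda.
σ5/σ6 boundary: /nnj/ splits as /n/ + /nj/ (/nj/ is the longest suffix that is a licit onset).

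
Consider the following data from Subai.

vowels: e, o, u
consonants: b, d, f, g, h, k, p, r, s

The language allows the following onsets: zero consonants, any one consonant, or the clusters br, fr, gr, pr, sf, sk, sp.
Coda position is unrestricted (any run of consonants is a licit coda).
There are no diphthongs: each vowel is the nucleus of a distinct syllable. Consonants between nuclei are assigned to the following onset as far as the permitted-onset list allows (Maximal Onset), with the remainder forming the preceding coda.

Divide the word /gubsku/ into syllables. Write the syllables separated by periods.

gub.sku

The vowels are u, u — 2 nuclei, so 2 syllables.
/u…u/ gap (V1→V2): cluster /bsk/ — the longest permitted-onset suffix is /sk/; onset = /sk/, preceding coda = /b/.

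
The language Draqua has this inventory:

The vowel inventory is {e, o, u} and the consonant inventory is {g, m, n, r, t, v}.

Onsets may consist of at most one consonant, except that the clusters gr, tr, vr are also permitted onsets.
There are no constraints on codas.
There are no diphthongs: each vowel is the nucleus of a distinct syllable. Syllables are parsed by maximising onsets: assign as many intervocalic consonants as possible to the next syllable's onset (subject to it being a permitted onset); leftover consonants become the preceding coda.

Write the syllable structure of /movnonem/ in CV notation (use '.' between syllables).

The vowels are o, o, e — 3 nuclei, so 3 syllables.
Between /o/ (V1) and /o/ (V2): /vn/ splits as /v/ + /n/ (/n/ is the longest suffix that is a licit onset).
Between /o/ (V2) and /e/ (V3): /n/ is a single consonant, so it becomes the next onset.
Putting it together: mov.no.nem.
Mapping each syllable to C/V: /mov/ → CVC, /no/ → CV, /nem/ → CVC.

CVC.CV.CVC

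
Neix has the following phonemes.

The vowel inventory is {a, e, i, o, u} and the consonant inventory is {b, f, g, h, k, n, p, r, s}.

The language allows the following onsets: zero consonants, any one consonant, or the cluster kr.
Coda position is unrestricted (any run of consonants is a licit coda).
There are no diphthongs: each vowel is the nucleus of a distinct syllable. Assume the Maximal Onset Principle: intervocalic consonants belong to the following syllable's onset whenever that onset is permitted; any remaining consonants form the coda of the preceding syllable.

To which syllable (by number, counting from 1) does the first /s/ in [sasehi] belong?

Nuclei (vowels): a, e, i → 3 syllables.
σ1/σ2 boundary: /s/ is a single consonant, so it becomes the next onset.
σ2/σ3 boundary: /h/ → onset of the next syllable (single consonants are always licit onsets).
Result: sa.se.hi.
The first /s/ is in the onset of syllable 1 (/sa/).

1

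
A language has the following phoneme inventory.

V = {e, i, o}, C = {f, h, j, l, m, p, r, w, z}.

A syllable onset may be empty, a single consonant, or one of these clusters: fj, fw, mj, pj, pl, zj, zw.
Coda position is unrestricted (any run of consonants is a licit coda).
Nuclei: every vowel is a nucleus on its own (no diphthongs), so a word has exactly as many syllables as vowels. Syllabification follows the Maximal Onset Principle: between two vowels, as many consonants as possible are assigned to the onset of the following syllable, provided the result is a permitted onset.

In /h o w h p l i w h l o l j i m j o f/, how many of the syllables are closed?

4

The vowels are o, i, o, i, o — 5 nuclei, so 5 syllables.
σ1/σ2 boundary: /whpl/; trying suffixes from longest down, /pl/ is the first permitted one, so coda /wh/ | onset /pl/.
σ2/σ3 boundary: cluster /whl/ — the longest permitted-onset suffix is /l/; onset = /l/, preceding coda = /wh/.
σ3/σ4 boundary: /lj/ — longest licit onset from the right is /j/, leaving /l/ as coda.
σ4/σ5 boundary: cluster /mj/ — /mj/ is itself a permitted onset, so the whole cluster goes right; preceding coda = ∅.
Result: howh.pliwh.lol.ji.mjof.
Classifying each syllable: /howh/ (closed), /pliwh/ (closed), /lol/ (closed), /ji/ (open), /mjof/ (closed).
Closed syllables: 4.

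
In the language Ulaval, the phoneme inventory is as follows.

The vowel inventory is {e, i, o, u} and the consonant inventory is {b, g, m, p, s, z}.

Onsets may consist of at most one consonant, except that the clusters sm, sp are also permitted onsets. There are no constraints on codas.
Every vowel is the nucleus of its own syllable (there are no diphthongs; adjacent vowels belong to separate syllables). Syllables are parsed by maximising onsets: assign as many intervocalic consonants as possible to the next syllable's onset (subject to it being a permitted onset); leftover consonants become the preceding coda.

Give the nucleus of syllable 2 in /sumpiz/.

i

Nuclei (vowels): u, i → 2 syllables.
The second nucleus (vowel 2 from the left) is /i/.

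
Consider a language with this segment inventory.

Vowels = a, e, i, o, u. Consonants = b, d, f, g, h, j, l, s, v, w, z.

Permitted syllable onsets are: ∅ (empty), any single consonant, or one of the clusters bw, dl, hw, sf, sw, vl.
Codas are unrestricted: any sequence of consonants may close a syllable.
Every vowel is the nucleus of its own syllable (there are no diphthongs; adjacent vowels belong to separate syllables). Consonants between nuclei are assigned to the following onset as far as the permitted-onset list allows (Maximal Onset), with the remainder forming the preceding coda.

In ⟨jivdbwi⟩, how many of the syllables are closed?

1

Nuclei (vowels): i, i → 2 syllables.
Between /i/ (V1) and /i/ (V2): /vdbw/ — longest licit onset from the right is /bw/, leaving /vd/ as coda.
Syllabification: jivd.bwi.
Classifying each syllable: /jivd/ (closed), /bwi/ (open).
Closed syllables: 1.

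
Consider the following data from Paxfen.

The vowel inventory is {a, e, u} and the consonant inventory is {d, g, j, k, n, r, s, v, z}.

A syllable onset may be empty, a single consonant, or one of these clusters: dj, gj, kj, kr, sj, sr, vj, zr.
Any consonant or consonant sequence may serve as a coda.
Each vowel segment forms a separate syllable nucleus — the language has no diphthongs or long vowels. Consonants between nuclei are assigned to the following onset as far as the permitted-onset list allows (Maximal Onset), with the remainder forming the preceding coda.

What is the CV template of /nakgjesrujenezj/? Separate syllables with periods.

The vowels are a, e, u, e, e — 5 nuclei, so 5 syllables.
Between /a/ (V1) and /e/ (V2): /kgj/ — longest licit onset from the right is /gj/, leaving /k/ as coda.
Between /e/ (V2) and /u/ (V3): cluster /sr/ — /sr/ is itself a permitted onset, so the whole cluster goes right; preceding coda = ∅.
Between /u/ (V3) and /e/ (V4): /j/ → onset of the next syllable (single consonants are always licit onsets).
Between /e/ (V4) and /e/ (V5): /n/ → onset of the next syllable (single consonants are always licit onsets).
So the parse is nak.gje.sru.je.nezj.
Mapping each syllable to C/V: /nak/ → CVC, /gje/ → CCV, /sru/ → CCV, /je/ → CV, /nezj/ → CVCC.

CVC.CCV.CCV.CV.CVCC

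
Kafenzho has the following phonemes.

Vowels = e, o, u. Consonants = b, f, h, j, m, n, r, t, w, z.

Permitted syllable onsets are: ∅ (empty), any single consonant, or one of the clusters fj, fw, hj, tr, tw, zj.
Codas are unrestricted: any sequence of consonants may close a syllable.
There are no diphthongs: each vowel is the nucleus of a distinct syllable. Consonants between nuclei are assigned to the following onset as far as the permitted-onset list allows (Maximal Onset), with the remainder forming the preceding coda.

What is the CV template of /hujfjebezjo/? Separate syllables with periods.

CVC.CCV.CV.CCV

Vowels present: u, e, e, o; each is a nucleus, giving 4 syllables.
Between /u/ (V1) and /e/ (V2): /jfj/; trying suffixes from longest down, /fj/ is the first permitted one, so coda /j/ | onset /fj/.
Between /e/ (V2) and /e/ (V3): just /b/ — single C goes to the following onset.
Between /e/ (V3) and /o/ (V4): /zj/ is a licit onset in full, so it all attaches to the next syllable.
Result: huj.fje.be.zjo.
Mapping each syllable to C/V: /huj/ → CVC, /fje/ → CCV, /be/ → CV, /zjo/ → CCV.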